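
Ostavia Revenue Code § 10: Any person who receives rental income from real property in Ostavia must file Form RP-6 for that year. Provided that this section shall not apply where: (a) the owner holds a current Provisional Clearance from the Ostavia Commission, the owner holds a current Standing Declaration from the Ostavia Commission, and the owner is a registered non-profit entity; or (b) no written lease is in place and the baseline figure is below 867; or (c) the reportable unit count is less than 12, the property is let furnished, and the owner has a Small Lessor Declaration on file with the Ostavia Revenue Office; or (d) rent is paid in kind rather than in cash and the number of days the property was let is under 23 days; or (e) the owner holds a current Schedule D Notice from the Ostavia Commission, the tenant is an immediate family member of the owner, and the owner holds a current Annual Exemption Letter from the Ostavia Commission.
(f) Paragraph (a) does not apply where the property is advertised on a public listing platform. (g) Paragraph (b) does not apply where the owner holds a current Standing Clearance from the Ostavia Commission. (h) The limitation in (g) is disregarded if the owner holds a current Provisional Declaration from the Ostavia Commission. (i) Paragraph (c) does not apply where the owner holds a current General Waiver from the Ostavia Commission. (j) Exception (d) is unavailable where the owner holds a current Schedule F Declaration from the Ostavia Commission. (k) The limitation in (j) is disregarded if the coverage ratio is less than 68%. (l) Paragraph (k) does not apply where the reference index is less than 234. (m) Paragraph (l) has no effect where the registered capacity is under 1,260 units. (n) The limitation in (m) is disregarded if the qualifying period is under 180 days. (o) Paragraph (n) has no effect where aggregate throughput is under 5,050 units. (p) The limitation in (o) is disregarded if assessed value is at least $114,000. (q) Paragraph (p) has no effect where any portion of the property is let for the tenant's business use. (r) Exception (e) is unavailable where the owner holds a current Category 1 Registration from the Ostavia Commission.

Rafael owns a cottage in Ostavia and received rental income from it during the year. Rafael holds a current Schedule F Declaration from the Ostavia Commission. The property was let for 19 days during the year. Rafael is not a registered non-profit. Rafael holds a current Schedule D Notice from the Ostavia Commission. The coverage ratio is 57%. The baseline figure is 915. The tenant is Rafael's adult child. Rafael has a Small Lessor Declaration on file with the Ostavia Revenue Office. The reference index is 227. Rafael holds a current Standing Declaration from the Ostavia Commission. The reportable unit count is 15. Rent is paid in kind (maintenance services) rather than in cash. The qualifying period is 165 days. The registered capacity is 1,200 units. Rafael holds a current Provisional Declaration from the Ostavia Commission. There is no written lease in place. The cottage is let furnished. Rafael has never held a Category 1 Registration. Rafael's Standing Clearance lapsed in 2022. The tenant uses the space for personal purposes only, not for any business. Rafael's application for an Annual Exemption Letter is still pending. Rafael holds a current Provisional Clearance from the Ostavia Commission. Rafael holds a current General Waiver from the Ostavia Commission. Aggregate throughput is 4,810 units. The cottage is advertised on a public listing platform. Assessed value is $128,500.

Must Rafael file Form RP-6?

Yes — Rafael must file Form RP-6.

Exception (a) does not apply: Rafael is not a registered non-profit.
Exception (b) fails — the baseline figure is 915, not below 867.
Exception (c) requires that the reportable unit count is less than 12; but the reportable unit count is 15, not less than 12, so (c) is unavailable.
Exception (d): rent is paid in kind; the number of days the property was let is 19 days, under the 23 days limit — every condition holds. But: (j) operates — a current Schedule F Declaration is held. (k) would limit (j) — the coverage ratio is 57%, less than the 68% limit — but (l) sets (k) aside: (l) operates against (k): the reference index is 227, less than the 234 limit. (m) would limit (l) — the registered capacity is 1,200 units, under the 1,260 units limit — but (n) sets (m) aside: (n) operates against (m): the qualifying period is 165 days, under the 180 days limit. (o) would limit (n) — aggregate throughput is 4,810 units, under the 5,050 units limit — but (p) sets (o) aside: (p) operates against (o): assessed value is $128,500, meeting the $114,000 threshold. (q), which would lift (p), is inapplicable — the space is used for personal purposes only. (d) is therefore removed.
Exception (e) does not apply: the Annual Exemption Letter is not current.
None of the exceptions is available; § 10 applies in full.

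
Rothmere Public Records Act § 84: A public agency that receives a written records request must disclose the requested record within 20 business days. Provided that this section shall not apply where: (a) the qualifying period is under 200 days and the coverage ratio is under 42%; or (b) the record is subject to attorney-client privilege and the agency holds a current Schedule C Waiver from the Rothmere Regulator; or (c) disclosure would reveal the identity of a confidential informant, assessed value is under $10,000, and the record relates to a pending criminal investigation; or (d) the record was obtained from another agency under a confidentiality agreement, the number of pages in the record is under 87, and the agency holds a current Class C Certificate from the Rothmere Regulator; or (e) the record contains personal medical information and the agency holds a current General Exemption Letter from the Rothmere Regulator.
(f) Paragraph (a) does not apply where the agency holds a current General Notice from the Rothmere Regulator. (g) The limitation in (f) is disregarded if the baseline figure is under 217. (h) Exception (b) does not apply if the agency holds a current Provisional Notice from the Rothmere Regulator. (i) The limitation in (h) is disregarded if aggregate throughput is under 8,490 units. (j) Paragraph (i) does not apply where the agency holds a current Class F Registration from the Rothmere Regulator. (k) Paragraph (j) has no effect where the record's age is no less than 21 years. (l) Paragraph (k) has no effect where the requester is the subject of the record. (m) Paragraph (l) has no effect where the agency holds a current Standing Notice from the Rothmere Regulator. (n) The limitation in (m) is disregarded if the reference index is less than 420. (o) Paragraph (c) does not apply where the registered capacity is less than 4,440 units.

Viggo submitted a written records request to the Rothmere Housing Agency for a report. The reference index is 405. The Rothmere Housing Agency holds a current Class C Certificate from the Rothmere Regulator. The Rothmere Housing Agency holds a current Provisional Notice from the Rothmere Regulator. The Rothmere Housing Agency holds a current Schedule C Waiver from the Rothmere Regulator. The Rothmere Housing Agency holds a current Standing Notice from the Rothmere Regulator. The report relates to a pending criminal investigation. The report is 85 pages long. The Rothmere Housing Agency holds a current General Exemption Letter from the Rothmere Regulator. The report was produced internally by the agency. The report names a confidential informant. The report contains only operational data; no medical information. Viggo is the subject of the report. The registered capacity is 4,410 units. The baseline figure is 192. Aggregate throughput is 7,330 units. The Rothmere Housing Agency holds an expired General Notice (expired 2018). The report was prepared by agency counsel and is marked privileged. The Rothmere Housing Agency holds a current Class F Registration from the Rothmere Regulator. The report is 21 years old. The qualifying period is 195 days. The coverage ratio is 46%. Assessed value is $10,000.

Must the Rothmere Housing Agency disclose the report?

Yes — the Rothmere Housing Agency must disclose the report.

Exception (a) does not apply: the coverage ratio is 46%, not under 42%.
All of (b)'s requirements are met (the report is privileged; a current Schedule C Waiver is held). Turning to paragraphs (h)–(n): (h) operates against (b): a current Provisional Notice is held. (i) would limit (h) — aggregate throughput is 7,330 units, under the 8,490 units limit — but (j) sets (i) aside: (j) applies — a current Class F Registration is held. (k) would limit (j) — the record's age is 21 years, meeting the 21 years threshold — but (l) sets (k) aside: (l) operates against (k): Viggo is the subject of the report. (m) would limit (l) — a current Standing Notice is held — but (n) sets (m) aside: (n) is triggered — the reference index is 405, less than the 420 limit. Exception (b) does not apply.
Exception (c) does not apply: assessed value is $10,000, not under $10,000.
Exception (d) does not apply: the report was produced internally.
Exception (e) requires that the record contains personal medical information; but the report contains only operational data, so (e) is unavailable.
No exception displaces § 84.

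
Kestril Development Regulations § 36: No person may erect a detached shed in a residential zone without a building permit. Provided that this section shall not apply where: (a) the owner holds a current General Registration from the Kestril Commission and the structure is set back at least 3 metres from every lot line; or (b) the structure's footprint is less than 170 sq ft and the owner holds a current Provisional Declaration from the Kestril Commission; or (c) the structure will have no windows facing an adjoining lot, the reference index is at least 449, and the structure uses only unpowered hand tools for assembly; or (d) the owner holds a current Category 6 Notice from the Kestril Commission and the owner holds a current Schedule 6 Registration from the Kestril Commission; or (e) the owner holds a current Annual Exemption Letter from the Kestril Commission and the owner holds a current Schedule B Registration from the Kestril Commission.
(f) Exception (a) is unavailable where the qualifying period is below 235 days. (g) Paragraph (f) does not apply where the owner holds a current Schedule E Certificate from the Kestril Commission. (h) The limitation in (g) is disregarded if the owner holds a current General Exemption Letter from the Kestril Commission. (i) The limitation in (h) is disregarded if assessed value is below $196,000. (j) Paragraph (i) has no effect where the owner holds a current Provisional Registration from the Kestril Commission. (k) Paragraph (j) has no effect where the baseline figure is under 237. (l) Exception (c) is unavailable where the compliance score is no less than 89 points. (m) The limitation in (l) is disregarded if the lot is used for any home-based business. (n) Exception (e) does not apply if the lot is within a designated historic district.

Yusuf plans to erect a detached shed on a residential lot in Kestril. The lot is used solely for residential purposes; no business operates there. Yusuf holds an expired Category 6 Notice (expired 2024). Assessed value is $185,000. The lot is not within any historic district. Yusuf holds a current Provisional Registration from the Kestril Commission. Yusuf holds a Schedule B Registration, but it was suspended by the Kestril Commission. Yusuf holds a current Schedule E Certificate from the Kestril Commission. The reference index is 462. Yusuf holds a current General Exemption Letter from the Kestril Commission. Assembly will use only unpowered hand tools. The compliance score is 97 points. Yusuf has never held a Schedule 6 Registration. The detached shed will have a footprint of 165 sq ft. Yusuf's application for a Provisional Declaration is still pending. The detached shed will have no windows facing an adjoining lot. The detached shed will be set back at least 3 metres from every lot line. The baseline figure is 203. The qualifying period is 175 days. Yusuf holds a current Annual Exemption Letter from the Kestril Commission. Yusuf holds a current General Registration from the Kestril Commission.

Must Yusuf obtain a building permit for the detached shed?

All of (a)'s requirements are met (a current General Registration is held; the setback is at least 3 m on every side). Under paragraphs (f)–(k): (f) would limit (a) — the qualifying period is 175 days, below the 235 days limit — but (g) sets (f) aside: (g) is triggered — a current Schedule E Certificate is held. (h) would limit (g) — a current General Exemption Letter is held — but (i) sets (h) aside: (i) operates against (h): assessed value is $185,000, below the $196,000 limit. (j) is triggered (a current Provisional Registration is held), but is set aside by (k): (k) operates against (j): the baseline figure is 203, under the 237 limit. So (a) applies.
Exception (b) fails — no current Provisional Declaration is held.
Exception (c)'s conditions are all satisfied: no windows face an adjoining lot; the reference index is 462, meeting the 449 threshold; assembly uses only hand tools. Turning to paragraphs (l)–(m): (l) is triggered — the compliance score is 97 points, meeting the 89 points threshold. (m) is not engaged (the lot is solely residential), so (l) stands. (c) is therefore removed.
Exception (d) fails — no current Category 6 Notice is held.
Exception (e) requires that the owner holds a current Schedule B Registration from the Kestril Commission; but the Schedule B Registration is not current, so (e) is unavailable.

No — exception (a) applies; Yusuf does not need a building permit.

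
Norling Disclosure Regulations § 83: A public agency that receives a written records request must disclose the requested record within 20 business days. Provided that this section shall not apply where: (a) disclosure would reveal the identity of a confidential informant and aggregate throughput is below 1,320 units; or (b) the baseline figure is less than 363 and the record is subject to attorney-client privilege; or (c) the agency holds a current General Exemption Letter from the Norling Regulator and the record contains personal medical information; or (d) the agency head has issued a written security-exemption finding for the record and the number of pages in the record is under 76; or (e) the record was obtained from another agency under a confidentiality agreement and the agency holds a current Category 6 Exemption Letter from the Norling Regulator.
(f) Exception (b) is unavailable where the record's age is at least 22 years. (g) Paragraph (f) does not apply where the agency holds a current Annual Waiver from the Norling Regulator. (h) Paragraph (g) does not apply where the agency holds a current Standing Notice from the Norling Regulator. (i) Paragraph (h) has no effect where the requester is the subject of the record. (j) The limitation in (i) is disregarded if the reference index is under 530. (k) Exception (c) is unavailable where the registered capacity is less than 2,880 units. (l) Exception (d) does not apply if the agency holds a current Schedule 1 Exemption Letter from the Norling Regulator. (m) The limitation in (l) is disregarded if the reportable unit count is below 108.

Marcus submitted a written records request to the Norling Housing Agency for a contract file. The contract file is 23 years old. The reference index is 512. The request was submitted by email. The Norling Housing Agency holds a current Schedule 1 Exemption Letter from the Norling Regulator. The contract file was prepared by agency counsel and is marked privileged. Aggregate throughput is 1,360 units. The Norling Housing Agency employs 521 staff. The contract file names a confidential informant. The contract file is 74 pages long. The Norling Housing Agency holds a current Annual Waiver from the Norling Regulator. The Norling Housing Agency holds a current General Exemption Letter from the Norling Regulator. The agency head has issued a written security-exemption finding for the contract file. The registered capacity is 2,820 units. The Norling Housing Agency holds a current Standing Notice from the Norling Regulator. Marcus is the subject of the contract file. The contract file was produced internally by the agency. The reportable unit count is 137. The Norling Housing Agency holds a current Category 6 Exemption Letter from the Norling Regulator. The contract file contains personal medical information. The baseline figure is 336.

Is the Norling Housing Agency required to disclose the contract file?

Exception (a) fails — aggregate throughput is 1,360 units, not below 1,320 units.
Exception (b): the baseline figure is 336, less than the 363 limit; the contract file is privileged — every condition holds. Turning to paragraphs (f)–(j): (f) operates — the record's age is 23 years, meeting the 22 years threshold. (g) applies (a current Annual Waiver is held), but is displaced by (h): (h) operates against (g): a current Standing Notice is held. (i) is triggered (Marcus is the subject of the contract file), but yields to (j): (j) operates — the reference index is 512, under the 530 limit. So (b) is unavailable.
All of (c)'s requirements are met (a current General Exemption Letter is held; the contract file contains personal medical information). However, paragraph (k) must be considered: (k) is triggered — the registered capacity is 2,820 units, less than the 2,880 units limit. Exception (c) does not apply.
Exception (d) is satisfied on its face — a written security-exemption finding has been issued; the number of pages in the record is 74, under the 76 limit. Turning to paragraphs (l)–(m): (l) operates against (d): a current Schedule 1 Exemption Letter is held. (m) does not operate here (the reportable unit count is 137, not below 108), so (l) stands. (d) is therefore removed.
Exception (e) requires that the record was obtained from another agency under a confidentiality agreement; but the contract file was produced internally, so (e) is unavailable.
Every exception is unavailable, so the rule governs.

Yes — the Norling Housing Agency must disclose the contract file.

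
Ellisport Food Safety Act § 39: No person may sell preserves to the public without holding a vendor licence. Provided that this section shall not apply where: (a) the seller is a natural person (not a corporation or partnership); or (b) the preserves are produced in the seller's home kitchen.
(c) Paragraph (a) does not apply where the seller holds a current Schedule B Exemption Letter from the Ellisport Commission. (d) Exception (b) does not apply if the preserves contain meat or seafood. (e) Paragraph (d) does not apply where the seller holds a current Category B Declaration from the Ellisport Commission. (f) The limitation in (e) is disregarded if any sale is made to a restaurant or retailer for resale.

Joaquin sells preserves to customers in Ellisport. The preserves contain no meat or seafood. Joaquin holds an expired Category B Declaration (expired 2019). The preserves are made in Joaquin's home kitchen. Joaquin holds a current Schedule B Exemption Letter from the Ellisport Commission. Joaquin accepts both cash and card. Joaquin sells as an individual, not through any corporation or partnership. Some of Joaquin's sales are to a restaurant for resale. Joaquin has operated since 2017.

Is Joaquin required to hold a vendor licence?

No — exception (b) applies; Joaquin is not required to hold a vendor licence.

Exception (a)'s conditions are all satisfied: the seller is a natural person. Turning to paragraph (c): (c) operates against (a): a current Schedule B Exemption Letter is held. (a) is therefore removed.
All of (b)'s requirements are met (the preserves are home-kitchen produced). Applying paragraphs (d)–(f): (d) is not triggered — the preserves contain no meat or seafood. (b) remains available.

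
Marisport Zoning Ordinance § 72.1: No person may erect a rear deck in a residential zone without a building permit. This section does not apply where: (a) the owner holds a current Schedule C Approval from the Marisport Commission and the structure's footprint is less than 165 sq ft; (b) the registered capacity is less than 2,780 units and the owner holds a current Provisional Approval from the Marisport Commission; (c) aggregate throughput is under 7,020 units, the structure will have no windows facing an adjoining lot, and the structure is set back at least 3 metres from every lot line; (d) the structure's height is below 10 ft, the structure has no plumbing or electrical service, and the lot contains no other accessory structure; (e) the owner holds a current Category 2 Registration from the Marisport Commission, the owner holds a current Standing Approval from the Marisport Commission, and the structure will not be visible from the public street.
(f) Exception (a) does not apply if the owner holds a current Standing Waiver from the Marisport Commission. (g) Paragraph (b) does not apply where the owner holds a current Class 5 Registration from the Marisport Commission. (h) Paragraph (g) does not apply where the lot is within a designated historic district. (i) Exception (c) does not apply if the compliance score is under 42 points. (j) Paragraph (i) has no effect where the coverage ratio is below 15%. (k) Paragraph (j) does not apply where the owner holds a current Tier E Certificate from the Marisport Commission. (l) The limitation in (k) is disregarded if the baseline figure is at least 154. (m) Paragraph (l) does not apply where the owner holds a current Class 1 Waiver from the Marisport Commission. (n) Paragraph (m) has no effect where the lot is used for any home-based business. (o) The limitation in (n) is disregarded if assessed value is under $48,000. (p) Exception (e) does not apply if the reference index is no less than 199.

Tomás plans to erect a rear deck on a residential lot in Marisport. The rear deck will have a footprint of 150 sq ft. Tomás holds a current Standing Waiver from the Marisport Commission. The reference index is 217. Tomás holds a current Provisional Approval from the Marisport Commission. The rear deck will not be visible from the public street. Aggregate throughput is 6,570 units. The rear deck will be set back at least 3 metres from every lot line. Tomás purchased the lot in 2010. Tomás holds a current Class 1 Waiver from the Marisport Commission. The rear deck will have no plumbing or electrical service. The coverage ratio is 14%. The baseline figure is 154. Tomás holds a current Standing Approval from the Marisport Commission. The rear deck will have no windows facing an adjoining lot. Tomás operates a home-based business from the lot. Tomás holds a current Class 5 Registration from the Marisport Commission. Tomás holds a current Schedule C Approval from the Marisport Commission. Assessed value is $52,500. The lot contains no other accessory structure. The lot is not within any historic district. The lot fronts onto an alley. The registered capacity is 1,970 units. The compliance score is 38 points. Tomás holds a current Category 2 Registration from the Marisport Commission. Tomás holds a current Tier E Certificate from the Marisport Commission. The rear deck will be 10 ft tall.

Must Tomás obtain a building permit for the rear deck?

No — exception (c) applies; Tomás does not need a building permit.

Exception (a)'s conditions are all satisfied: a current Schedule C Approval is held; the structure's footprint is 150 sq ft, less than the 165 sq ft limit. Turning to paragraph (f): (f) is engaged — a current Standing Waiver is held. So (a) is unavailable.
Exception (b): the registered capacity is 1,970 units, less than the 2,780 units limit; a current Provisional Approval is held — every condition holds. But applying paragraphs (g)–(h): (g) operates — a current Class 5 Registration is held. (h), which would lift (g), is not engaged — the lot is not in a historic district. So (b) is unavailable.
All of (c)'s requirements are met (aggregate throughput is 6,570 units, under the 7,020 units limit; no windows face an adjoining lot; the setback is at least 3 m on every side). Under paragraphs (i)–(o): (i) is triggered (the compliance score is 38 points, under the 42 points limit), but yields to (j): (j) operates against (i): the coverage ratio is 14%, below the 15% limit. (k) applies (a current Tier E Certificate is held), but is overridden by (l): (l) operates against (k): the baseline figure is 154, meeting the 154 threshold. (m) would limit (l) — a current Class 1 Waiver is held — but (n) sets (m) aside: (n) operates against (m): a home-based business operates on the lot. (o), which would lift (n), does not operate here — assessed value is $52,500, not under $48,000. Exception (c) stands.
Exception (d) requires that the structure's height is below 10 ft; but the structure's height is 10 ft, not below 10 ft, so (d) is unavailable.
Exception (e): a current Category 2 Registration is held; a current Standing Approval is held; the structure will not be visible from the street — every condition holds. However, paragraph (p) must be considered: (p) operates against (e): the reference index is 217, meeting the 199 threshold. So (e) is unavailable.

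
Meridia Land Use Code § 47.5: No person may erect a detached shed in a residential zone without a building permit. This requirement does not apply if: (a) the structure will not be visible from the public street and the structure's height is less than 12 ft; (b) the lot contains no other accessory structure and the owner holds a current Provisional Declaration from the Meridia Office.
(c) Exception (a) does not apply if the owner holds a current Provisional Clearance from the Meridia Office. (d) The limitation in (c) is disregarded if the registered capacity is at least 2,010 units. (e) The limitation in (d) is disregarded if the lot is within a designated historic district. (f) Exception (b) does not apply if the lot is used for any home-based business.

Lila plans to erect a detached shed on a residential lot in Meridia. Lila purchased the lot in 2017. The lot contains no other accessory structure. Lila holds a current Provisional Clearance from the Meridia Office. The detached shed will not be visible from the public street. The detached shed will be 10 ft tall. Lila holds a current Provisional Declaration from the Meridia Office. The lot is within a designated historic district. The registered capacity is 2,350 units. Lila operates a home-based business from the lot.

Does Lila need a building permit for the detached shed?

Exception (a) is satisfied on its face — the structure will not be visible from the street; the structure's height is 10 ft, less than the 12 ft limit. But: (c) operates against (a): a current Provisional Clearance is held. (d) would limit (c) — the registered capacity is 2,350 units, meeting the 2,010 units threshold — but (e) sets (d) aside: (e) is triggered — the lot is in a historic district. (a) is therefore removed.
Exception (b)'s conditions are all satisfied: the lot has no other accessory structure; a current Provisional Declaration is held. But applying paragraph (f): (f) operates against (b): a home-based business operates on the lot. (b) is therefore removed.
None of the exceptions is available; § 47.5 applies in full.

Yes — Lila must obtain a building permit.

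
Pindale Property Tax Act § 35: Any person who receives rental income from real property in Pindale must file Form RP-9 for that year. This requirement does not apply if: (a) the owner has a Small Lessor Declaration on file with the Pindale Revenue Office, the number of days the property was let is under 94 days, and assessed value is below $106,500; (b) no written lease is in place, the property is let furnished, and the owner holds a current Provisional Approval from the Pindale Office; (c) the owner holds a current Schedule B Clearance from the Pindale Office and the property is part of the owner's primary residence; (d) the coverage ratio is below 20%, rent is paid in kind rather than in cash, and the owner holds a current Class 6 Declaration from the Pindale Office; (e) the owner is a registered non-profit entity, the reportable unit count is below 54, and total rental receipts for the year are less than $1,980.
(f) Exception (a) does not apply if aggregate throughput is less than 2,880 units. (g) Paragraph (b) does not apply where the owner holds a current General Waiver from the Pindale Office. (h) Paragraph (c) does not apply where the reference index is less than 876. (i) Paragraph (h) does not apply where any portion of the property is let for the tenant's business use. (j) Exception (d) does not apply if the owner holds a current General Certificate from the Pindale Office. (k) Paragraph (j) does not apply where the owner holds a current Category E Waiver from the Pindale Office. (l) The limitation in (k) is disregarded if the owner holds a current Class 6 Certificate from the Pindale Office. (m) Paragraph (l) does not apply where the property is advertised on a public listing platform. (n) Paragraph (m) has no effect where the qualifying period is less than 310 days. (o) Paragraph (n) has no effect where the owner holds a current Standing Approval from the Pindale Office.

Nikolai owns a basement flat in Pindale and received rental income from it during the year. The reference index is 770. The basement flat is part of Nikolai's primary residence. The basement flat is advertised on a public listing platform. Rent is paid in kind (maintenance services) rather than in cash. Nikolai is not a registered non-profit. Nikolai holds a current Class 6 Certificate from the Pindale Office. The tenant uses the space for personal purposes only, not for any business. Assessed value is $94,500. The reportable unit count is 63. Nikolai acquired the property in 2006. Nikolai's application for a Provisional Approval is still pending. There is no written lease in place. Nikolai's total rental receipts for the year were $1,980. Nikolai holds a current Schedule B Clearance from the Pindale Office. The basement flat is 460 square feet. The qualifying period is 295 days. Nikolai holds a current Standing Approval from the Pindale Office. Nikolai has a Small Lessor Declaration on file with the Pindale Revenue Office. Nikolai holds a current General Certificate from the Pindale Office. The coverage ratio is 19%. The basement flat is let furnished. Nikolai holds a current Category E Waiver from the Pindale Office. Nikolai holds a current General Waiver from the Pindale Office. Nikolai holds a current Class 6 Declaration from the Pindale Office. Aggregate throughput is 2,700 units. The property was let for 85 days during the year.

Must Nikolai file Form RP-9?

No — exception (d) applies; Nikolai is not required to file Form RP-9.

Exception (a)'s conditions are all satisfied: a Small Lessor Declaration is on file; the number of days the property was let is 85 days, under the 94 days limit; assessed value is $94,500, below the $106,500 limit. But: (f) operates — aggregate throughput is 2,700 units, less than the 2,880 units limit. (a) is therefore removed.
Exception (b) does not apply: the Provisional Approval is not current.
Exception (c) is satisfied on its face — a current Schedule B Clearance is held; the basement flat is part of the primary residence. But applying paragraphs (h)–(i): (h) operates against (c): the reference index is 770, less than the 876 limit. (i), which would lift (h), is not engaged — the space is used for personal purposes only. Exception (c) does not apply.
Exception (d) is satisfied on its face — the coverage ratio is 19%, below the 20% limit; rent is paid in kind; a current Class 6 Declaration is held. Considering the limiting provisions: (j) would limit (d) — a current General Certificate is held — but (k) sets (j) aside: (k) is engaged — a current Category E Waiver is held. (l) applies (a current Class 6 Certificate is held), but yields to (m): (m) is triggered — the property is publicly advertised. (n) is triggered (the qualifying period is 295 days, less than the 310 days limit), but yields to (o): (o) operates against (n): a current Standing Approval is held. Exception (d) stands.
Exception (e) requires that the owner is a registered non-profit entity; but Nikolai is not a registered non-profit, so (e) is unavailable.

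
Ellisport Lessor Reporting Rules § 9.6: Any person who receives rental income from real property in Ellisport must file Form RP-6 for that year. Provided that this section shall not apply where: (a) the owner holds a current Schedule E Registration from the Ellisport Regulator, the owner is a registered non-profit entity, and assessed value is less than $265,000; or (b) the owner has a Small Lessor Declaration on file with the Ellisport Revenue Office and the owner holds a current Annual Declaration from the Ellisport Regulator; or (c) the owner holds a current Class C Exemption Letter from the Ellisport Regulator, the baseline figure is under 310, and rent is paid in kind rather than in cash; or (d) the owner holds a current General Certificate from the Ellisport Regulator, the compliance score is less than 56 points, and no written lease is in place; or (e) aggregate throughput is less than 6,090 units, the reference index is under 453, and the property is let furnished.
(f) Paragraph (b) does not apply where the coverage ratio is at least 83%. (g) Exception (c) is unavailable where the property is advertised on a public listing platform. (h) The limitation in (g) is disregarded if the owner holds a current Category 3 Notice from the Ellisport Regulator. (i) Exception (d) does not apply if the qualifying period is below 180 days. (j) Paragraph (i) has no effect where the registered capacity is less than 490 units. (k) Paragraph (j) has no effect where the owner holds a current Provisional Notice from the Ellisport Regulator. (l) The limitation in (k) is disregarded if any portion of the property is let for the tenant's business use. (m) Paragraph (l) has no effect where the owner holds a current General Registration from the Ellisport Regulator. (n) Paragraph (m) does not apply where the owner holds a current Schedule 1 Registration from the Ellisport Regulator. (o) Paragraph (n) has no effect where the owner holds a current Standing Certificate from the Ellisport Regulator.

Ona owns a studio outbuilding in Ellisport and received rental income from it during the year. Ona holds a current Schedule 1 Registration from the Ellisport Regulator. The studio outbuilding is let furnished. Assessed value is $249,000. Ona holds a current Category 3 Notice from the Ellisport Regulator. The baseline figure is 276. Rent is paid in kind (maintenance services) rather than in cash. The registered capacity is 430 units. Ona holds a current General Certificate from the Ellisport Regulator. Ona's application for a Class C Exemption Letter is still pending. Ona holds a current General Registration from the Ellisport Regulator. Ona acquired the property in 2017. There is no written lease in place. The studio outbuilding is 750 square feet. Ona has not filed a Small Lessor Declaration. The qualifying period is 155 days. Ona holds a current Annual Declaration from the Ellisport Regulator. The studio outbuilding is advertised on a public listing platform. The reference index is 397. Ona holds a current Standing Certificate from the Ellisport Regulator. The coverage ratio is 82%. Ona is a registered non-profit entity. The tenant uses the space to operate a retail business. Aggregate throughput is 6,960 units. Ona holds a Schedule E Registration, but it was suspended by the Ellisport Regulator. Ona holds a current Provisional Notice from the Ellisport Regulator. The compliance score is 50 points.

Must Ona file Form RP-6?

Exception (a) fails — there is no Schedule E Registration in force.
Exception (b) fails — no Small Lessor Declaration is on file.
Exception (c) requires that the owner holds a current Class C Exemption Letter from the Ellisport Regulator; but there is no Class C Exemption Letter in force, so (c) is unavailable.
Exception (d) is satisfied on its face — a current General Certificate is held; the compliance score is 50 points, less than the 56 points limit; there is no written lease. However, paragraphs (i)–(o) must be considered: (i) is engaged — the qualifying period is 155 days, below the 180 days limit. (j) would limit (i) — the registered capacity is 430 units, less than the 490 units limit — but (k) sets (j) aside: (k) operates against (j): a current Provisional Notice is held. (l) would limit (k) — the space is let for business use — but (m) sets (l) aside: (m) operates against (l): a current General Registration is held. (n) would limit (m) — a current Schedule 1 Registration is held — but (o) sets (n) aside: (o) applies — a current Standing Certificate is held. Exception (d) does not apply.
Exception (e) does not apply: aggregate throughput is 6,960 units, not less than 6,090 units.
No exception displaces § 9.6.

Yes — Ona must file Form RP-6.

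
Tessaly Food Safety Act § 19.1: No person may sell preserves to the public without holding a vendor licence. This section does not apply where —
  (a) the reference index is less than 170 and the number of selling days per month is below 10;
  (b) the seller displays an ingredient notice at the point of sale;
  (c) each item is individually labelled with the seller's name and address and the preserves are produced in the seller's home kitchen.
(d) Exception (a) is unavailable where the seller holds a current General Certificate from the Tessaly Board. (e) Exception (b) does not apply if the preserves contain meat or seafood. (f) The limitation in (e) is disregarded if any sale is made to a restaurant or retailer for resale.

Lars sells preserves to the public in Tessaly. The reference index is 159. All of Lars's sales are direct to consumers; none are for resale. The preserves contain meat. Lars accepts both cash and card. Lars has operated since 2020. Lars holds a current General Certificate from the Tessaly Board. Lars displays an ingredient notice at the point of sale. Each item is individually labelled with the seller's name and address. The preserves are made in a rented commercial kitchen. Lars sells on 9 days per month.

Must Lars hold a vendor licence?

Yes — Lars must hold a vendor licence.

Exception (a): the reference index is 159, less than the 170 limit; the number of selling days per month is 9, below the 10 limit — every condition holds. However, paragraph (d) must be considered: (d) is triggered — a current General Certificate is held. So (a) is unavailable.
Exception (b) is satisfied on its face — an ingredient notice is displayed. Turning to paragraphs (e)–(f): (e) is triggered — the preserves contain meat. (f), which would lift (e), is not engaged — no sales are for resale. Exception (b) does not apply.
Exception (c) fails — the preserves are made in a commercial kitchen, not a home kitchen.
None of the exceptions is available; § 19.1 applies in full.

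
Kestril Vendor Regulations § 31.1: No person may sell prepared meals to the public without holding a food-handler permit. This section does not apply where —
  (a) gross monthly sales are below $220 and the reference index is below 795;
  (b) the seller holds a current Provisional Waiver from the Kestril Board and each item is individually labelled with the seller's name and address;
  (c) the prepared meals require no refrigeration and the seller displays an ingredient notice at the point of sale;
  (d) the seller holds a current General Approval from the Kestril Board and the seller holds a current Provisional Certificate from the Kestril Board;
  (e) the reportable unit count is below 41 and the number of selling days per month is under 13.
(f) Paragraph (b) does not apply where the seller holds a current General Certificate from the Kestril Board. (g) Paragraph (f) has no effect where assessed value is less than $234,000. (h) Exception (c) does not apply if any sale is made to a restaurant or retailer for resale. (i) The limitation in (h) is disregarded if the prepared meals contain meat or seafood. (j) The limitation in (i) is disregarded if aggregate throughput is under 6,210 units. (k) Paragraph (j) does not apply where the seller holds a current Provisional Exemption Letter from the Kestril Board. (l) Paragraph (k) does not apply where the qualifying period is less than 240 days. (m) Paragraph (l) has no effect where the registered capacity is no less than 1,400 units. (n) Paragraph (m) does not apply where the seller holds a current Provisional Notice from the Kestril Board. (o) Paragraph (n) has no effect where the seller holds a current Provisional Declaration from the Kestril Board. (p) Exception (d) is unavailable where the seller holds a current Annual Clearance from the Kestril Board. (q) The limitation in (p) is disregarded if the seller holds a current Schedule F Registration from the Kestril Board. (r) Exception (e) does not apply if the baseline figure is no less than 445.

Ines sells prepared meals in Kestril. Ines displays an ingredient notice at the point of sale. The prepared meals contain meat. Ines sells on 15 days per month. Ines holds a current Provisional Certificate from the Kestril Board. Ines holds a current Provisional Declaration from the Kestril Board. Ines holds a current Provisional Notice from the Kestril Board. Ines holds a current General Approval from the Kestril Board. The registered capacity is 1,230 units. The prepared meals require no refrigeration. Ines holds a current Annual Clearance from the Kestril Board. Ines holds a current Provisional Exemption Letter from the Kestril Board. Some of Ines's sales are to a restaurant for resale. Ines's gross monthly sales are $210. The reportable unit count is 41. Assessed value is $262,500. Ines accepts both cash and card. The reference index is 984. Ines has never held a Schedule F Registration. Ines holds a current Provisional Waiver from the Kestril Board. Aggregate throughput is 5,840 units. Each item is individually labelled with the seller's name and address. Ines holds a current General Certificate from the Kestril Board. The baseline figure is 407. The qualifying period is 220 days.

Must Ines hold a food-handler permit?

Yes — Ines must hold a food-handler permit.

Exception (a) does not apply: the reference index is 984, not below 795.
Exception (b): a current Provisional Waiver is held; items are individually labelled — every condition holds. But: (f) applies — a current General Certificate is held. (g), which would lift (f), is inapplicable — assessed value is $262,500, not less than $234,000. (b) is therefore removed.
All of (c)'s requirements are met (the prepared meals are shelf-stable; an ingredient notice is displayed). However, paragraphs (h)–(o) must be considered: (h) operates against (c): some sales are to a restaurant for resale. (i) would limit (h) — the prepared meals contain meat — but (j) sets (i) aside: (j) operates against (i): aggregate throughput is 5,840 units, under the 6,210 units limit. (k) is engaged (a current Provisional Exemption Letter is held), but is set aside by (l): (l) operates against (k): the qualifying period is 220 days, less than the 240 days limit. (m), which would lift (l), is not triggered — the registered capacity is 1,230 units, short of 1,400 units. Exception (c) does not apply.
All of (d)'s requirements are met (a current General Approval is held; a current Provisional Certificate is held). But applying paragraphs (p)–(q): (p) operates against (d): a current Annual Clearance is held. (q) is not engaged (the Schedule F Registration is not current), so (p) stands. (d) is therefore removed.
Exception (e) requires that the reportable unit count is below 41; but the reportable unit count is 41, not below 41, so (e) is unavailable.
No exception displaces § 31.1.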